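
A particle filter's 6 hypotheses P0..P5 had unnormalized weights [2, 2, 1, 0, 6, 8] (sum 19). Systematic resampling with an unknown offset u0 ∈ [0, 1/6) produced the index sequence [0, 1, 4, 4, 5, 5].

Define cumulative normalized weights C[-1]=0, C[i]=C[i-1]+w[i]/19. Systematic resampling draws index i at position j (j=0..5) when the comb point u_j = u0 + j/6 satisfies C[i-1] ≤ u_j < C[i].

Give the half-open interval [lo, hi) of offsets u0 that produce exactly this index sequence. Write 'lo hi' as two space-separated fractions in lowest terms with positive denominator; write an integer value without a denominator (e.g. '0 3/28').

0 5/114

C = [2/19, 4/19, 5/19, 5/19, 11/19, 1]
j=0 picked index 0: u0 ∈ [0, 2/19)
j=1 picked index 1: u0 ∈ [-7/114, 5/114)
j=2 picked index 4: u0 ∈ [-4/57, 14/57)
j=3 picked index 4: u0 ∈ [-9/38, 3/38)
j=4 picked index 5: u0 ∈ [-5/57, 1/3)
j=5 picked index 5: u0 ∈ [-29/114, 1/6)
intersection: [0, 5/114)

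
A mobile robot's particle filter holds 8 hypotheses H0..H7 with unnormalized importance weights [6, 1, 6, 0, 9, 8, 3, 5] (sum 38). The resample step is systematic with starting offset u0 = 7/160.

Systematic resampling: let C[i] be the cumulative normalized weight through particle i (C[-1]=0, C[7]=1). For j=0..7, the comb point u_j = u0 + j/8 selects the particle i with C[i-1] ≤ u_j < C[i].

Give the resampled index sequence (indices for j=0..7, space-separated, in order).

0 1 2 4 4 5 6 7

C = [3/19, 7/38, 13/38, 13/38, 11/19, 15/19, 33/38, 1]
j=0: u_0=7/160 ∈ [0, 3/19) → index 0
j=1: u_1=27/160 ∈ [3/19, 7/38) → index 1
j=2: u_2=47/160 ∈ [7/38, 13/38) → index 2
j=3: u_3=67/160 ∈ [13/38, 11/19) → index 4
j=4: u_4=87/160 ∈ [13/38, 11/19) → index 4
j=5: u_5=107/160 ∈ [11/19, 15/19) → index 5
j=6: u_6=127/160 ∈ [15/19, 33/38) → index 6
j=7: u_7=147/160 ∈ [33/38, 1) → index 7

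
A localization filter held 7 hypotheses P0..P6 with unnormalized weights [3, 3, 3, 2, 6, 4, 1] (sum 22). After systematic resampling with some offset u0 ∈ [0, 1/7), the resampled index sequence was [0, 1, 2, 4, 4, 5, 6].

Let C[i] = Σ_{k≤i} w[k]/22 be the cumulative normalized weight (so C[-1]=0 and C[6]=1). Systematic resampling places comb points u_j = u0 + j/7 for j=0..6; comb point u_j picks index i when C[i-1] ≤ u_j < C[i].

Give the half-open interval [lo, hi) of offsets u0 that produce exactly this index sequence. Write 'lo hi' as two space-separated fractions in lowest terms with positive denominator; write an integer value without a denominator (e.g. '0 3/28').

C = [3/22, 3/11, 9/22, 1/2, 17/22, 21/22, 1]
j=0 picked index 0: u0 ∈ [0, 3/22)
j=1 picked index 1: u0 ∈ [-1/154, 10/77)
j=2 picked index 2: u0 ∈ [-1/77, 19/154)
j=3 picked index 4: u0 ∈ [1/14, 53/154)
j=4 picked index 4: u0 ∈ [-1/14, 31/154)
j=5 picked index 5: u0 ∈ [9/154, 37/154)
j=6 picked index 6: u0 ∈ [15/154, 1/7)
intersection: [15/154, 19/154)

15/154 19/154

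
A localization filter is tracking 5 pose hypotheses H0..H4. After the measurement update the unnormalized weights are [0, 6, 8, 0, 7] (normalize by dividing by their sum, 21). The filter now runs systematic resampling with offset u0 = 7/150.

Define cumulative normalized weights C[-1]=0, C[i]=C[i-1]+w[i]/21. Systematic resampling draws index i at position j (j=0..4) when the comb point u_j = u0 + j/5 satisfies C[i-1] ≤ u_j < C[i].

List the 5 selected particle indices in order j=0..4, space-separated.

1 1 2 2 4

C = [0, 2/7, 2/3, 2/3, 1]
j=0: u_0=7/150 ∈ [0, 2/7) → index 1
j=1: u_1=37/150 ∈ [0, 2/7) → index 1
j=2: u_2=67/150 ∈ [2/7, 2/3) → index 2
j=3: u_3=97/150 ∈ [2/7, 2/3) → index 2
j=4: u_4=127/150 ∈ [2/3, 1) → index 4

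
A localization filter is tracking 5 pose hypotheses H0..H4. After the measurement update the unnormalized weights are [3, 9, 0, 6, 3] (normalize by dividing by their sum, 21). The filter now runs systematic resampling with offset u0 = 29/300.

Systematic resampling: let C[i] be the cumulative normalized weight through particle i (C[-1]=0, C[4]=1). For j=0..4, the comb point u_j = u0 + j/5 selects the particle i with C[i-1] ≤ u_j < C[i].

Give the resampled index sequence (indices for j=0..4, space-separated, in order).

0 1 1 3 4

C = [1/7, 4/7, 4/7, 6/7, 1]
j=0: u_0=29/300 ∈ [0, 1/7) → index 0
j=1: u_1=89/300 ∈ [1/7, 4/7) → index 1
j=2: u_2=149/300 ∈ [1/7, 4/7) → index 1
j=3: u_3=209/300 ∈ [4/7, 6/7) → index 3
j=4: u_4=269/300 ∈ [6/7, 1) → index 4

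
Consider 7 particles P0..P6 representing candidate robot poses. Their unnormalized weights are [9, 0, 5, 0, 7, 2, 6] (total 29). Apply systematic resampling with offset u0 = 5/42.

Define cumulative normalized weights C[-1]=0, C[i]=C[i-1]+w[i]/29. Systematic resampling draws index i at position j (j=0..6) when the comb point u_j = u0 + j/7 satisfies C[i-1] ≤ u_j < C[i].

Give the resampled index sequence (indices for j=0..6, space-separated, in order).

0 0 2 4 4 6 6

C = [9/29, 9/29, 14/29, 14/29, 21/29, 23/29, 1]
j=0: u_0=5/42 ∈ [0, 9/29) → index 0
j=1: u_1=11/42 ∈ [0, 9/29) → index 0
j=2: u_2=17/42 ∈ [9/29, 14/29) → index 2
j=3: u_3=23/42 ∈ [14/29, 21/29) → index 4
j=4: u_4=29/42 ∈ [14/29, 21/29) → index 4
j=5: u_5=5/6 ∈ [23/29, 1) → index 6
j=6: u_6=41/42 ∈ [23/29, 1) → index 6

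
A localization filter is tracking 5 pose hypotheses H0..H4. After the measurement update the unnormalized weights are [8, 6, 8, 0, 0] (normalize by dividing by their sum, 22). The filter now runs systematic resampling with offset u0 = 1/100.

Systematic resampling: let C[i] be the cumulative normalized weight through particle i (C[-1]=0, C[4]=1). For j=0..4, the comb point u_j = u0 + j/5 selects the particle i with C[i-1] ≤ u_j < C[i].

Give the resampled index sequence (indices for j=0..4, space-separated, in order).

0 0 1 1 2

C = [4/11, 7/11, 1, 1, 1]
j=0: u_0=1/100 ∈ [0, 4/11) → index 0
j=1: u_1=21/100 ∈ [0, 4/11) → index 0
j=2: u_2=41/100 ∈ [4/11, 7/11) → index 1
j=3: u_3=61/100 ∈ [4/11, 7/11) → index 1
j=4: u_4=81/100 ∈ [7/11, 1) → index 2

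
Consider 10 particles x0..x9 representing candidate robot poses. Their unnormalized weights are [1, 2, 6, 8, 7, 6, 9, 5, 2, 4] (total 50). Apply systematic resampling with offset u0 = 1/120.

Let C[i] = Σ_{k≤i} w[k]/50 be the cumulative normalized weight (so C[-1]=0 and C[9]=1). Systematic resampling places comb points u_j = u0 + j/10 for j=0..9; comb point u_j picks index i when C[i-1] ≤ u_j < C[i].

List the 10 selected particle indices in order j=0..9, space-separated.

C = [1/50, 3/50, 9/50, 17/50, 12/25, 3/5, 39/50, 22/25, 23/25, 1]
j=0: u_0=1/120 ∈ [0, 1/50) → index 0
j=1: u_1=13/120 ∈ [3/50, 9/50) → index 2
j=2: u_2=5/24 ∈ [9/50, 17/50) → index 3
j=3: u_3=37/120 ∈ [9/50, 17/50) → index 3
j=4: u_4=49/120 ∈ [17/50, 12/25) → index 4
j=5: u_5=61/120 ∈ [12/25, 3/5) → index 5
j=6: u_6=73/120 ∈ [3/5, 39/50) → index 6
j=7: u_7=17/24 ∈ [3/5, 39/50) → index 6
j=8: u_8=97/120 ∈ [39/50, 22/25) → index 7
j=9: u_9=109/120 ∈ [22/25, 23/25) → index 8

0 2 3 3 4 5 6 6 7 8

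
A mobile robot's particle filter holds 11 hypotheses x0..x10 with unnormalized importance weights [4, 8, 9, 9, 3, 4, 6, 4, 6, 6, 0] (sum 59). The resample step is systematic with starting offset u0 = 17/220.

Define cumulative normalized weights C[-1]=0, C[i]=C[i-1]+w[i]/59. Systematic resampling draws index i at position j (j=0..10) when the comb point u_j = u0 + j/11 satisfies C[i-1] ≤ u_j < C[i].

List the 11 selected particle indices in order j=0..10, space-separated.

1 1 2 2 3 4 5 6 8 8 9

C = [4/59, 12/59, 21/59, 30/59, 33/59, 37/59, 43/59, 47/59, 53/59, 1, 1]
j=0: u_0=17/220 ∈ [4/59, 12/59) → index 1
j=1: u_1=37/220 ∈ [4/59, 12/59) → index 1
j=2: u_2=57/220 ∈ [12/59, 21/59) → index 2
j=3: u_3=7/20 ∈ [12/59, 21/59) → index 2
j=4: u_4=97/220 ∈ [21/59, 30/59) → index 3
j=5: u_5=117/220 ∈ [30/59, 33/59) → index 4
j=6: u_6=137/220 ∈ [33/59, 37/59) → index 5
j=7: u_7=157/220 ∈ [37/59, 43/59) → index 6
j=8: u_8=177/220 ∈ [47/59, 53/59) → index 8
j=9: u_9=197/220 ∈ [47/59, 53/59) → index 8
j=10: u_10=217/220 ∈ [53/59, 1) → index 9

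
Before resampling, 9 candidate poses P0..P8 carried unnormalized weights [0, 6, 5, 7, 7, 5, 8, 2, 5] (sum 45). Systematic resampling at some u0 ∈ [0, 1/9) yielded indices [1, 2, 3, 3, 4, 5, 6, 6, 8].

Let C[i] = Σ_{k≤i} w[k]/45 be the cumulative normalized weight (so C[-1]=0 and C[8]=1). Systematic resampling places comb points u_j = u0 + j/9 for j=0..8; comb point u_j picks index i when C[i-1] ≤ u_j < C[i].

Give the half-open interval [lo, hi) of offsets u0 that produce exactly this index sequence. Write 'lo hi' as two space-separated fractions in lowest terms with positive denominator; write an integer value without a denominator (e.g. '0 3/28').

C = [0, 2/15, 11/45, 2/5, 5/9, 2/3, 38/45, 8/9, 1]
j=0 picked index 1: u0 ∈ [0, 2/15)
j=1 picked index 2: u0 ∈ [1/45, 2/15)
j=2 picked index 3: u0 ∈ [1/45, 8/45)
j=3 picked index 3: u0 ∈ [-4/45, 1/15)
j=4 picked index 4: u0 ∈ [-2/45, 1/9)
j=5 picked index 5: u0 ∈ [0, 1/9)
j=6 picked index 6: u0 ∈ [0, 8/45)
j=7 picked index 6: u0 ∈ [-1/9, 1/15)
j=8 picked index 8: u0 ∈ [0, 1/9)
intersection: [1/45, 1/15)

1/45 1/15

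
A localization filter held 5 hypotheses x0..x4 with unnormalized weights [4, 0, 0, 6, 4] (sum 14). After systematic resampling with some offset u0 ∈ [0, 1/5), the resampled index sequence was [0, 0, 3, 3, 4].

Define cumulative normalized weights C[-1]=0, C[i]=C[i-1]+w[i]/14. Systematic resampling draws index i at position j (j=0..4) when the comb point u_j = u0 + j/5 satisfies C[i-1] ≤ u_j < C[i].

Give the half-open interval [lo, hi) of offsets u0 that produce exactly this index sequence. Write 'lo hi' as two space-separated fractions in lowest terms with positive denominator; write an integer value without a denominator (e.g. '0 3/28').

C = [2/7, 2/7, 2/7, 5/7, 1]
j=0 picked index 0: u0 ∈ [0, 2/7)
j=1 picked index 0: u0 ∈ [-1/5, 3/35)
j=2 picked index 3: u0 ∈ [-4/35, 11/35)
j=3 picked index 3: u0 ∈ [-11/35, 4/35)
j=4 picked index 4: u0 ∈ [-3/35, 1/5)
intersection: [0, 3/35)

0 3/35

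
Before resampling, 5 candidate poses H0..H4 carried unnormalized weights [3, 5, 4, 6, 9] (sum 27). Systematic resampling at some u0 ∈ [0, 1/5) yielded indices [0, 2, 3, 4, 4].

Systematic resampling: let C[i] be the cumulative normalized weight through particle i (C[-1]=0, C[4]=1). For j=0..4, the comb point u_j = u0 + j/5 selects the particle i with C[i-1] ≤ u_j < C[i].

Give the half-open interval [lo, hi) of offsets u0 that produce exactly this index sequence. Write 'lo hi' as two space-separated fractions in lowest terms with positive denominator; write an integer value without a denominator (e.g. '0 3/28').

C = [1/9, 8/27, 4/9, 2/3, 1]
j=0 picked index 0: u0 ∈ [0, 1/9)
j=1 picked index 2: u0 ∈ [13/135, 11/45)
j=2 picked index 3: u0 ∈ [2/45, 4/15)
j=3 picked index 4: u0 ∈ [1/15, 2/5)
j=4 picked index 4: u0 ∈ [-2/15, 1/5)
intersection: [13/135, 1/9)

13/135 1/9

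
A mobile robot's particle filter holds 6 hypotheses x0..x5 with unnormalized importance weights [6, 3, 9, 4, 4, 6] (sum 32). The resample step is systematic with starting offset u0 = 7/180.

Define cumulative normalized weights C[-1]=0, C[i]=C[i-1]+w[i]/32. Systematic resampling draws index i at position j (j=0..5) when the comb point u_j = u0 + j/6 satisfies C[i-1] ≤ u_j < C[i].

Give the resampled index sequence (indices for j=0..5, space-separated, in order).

C = [3/16, 9/32, 9/16, 11/16, 13/16, 1]
j=0: u_0=7/180 ∈ [0, 3/16) → index 0
j=1: u_1=37/180 ∈ [3/16, 9/32) → index 1
j=2: u_2=67/180 ∈ [9/32, 9/16) → index 2
j=3: u_3=97/180 ∈ [9/32, 9/16) → index 2
j=4: u_4=127/180 ∈ [11/16, 13/16) → index 4
j=5: u_5=157/180 ∈ [13/16, 1) → index 5

0 1 2 2 4 5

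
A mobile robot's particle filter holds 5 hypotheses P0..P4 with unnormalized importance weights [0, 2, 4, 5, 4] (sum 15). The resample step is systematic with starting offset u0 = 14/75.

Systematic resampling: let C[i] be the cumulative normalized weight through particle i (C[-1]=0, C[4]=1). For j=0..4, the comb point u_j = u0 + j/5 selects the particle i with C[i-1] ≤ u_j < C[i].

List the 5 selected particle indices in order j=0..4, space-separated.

2 2 3 4 4

C = [0, 2/15, 2/5, 11/15, 1]
j=0: u_0=14/75 ∈ [2/15, 2/5) → index 2
j=1: u_1=29/75 ∈ [2/15, 2/5) → index 2
j=2: u_2=44/75 ∈ [2/5, 11/15) → index 3
j=3: u_3=59/75 ∈ [11/15, 1) → index 4
j=4: u_4=74/75 ∈ [11/15, 1) → index 4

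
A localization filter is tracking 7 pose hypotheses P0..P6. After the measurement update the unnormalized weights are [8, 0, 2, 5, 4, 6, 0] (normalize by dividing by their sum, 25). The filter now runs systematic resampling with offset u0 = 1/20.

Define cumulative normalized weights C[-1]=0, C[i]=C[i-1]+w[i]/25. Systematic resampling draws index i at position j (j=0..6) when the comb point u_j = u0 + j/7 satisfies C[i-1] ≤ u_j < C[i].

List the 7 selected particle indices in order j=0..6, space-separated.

0 0 2 3 4 5 5

C = [8/25, 8/25, 2/5, 3/5, 19/25, 1, 1]
j=0: u_0=1/20 ∈ [0, 8/25) → index 0
j=1: u_1=27/140 ∈ [0, 8/25) → index 0
j=2: u_2=47/140 ∈ [8/25, 2/5) → index 2
j=3: u_3=67/140 ∈ [2/5, 3/5) → index 3
j=4: u_4=87/140 ∈ [3/5, 19/25) → index 4
j=5: u_5=107/140 ∈ [19/25, 1) → index 5
j=6: u_6=127/140 ∈ [19/25, 1) → index 5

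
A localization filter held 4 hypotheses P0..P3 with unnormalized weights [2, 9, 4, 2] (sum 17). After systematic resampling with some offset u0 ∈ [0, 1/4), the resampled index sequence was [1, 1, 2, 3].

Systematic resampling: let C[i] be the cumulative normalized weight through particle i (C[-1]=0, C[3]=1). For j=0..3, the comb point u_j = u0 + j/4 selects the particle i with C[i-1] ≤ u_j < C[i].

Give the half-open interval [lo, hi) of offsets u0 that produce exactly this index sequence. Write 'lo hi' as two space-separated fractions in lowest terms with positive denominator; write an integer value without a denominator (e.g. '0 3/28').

5/34 1/4

C = [2/17, 11/17, 15/17, 1]
j=0 picked index 1: u0 ∈ [2/17, 11/17)
j=1 picked index 1: u0 ∈ [-9/68, 27/68)
j=2 picked index 2: u0 ∈ [5/34, 13/34)
j=3 picked index 3: u0 ∈ [9/68, 1/4)
intersection: [5/34, 1/4)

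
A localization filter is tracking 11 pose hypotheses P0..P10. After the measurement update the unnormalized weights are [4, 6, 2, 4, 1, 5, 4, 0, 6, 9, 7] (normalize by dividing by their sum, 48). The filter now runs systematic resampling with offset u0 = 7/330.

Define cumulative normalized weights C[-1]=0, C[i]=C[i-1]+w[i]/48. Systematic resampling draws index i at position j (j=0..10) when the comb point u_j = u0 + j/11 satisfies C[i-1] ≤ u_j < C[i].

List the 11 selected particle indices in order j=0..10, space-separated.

C = [1/12, 5/24, 1/4, 1/3, 17/48, 11/24, 13/24, 13/24, 2/3, 41/48, 1]
j=0: u_0=7/330 ∈ [0, 1/12) → index 0
j=1: u_1=37/330 ∈ [1/12, 5/24) → index 1
j=2: u_2=67/330 ∈ [1/12, 5/24) → index 1
j=3: u_3=97/330 ∈ [1/4, 1/3) → index 3
j=4: u_4=127/330 ∈ [17/48, 11/24) → index 5
j=5: u_5=157/330 ∈ [11/24, 13/24) → index 6
j=6: u_6=17/30 ∈ [13/24, 2/3) → index 8
j=7: u_7=217/330 ∈ [13/24, 2/3) → index 8
j=8: u_8=247/330 ∈ [2/3, 41/48) → index 9
j=9: u_9=277/330 ∈ [2/3, 41/48) → index 9
j=10: u_10=307/330 ∈ [41/48, 1) → index 10

0 1 1 3 5 6 8 8 9 9 10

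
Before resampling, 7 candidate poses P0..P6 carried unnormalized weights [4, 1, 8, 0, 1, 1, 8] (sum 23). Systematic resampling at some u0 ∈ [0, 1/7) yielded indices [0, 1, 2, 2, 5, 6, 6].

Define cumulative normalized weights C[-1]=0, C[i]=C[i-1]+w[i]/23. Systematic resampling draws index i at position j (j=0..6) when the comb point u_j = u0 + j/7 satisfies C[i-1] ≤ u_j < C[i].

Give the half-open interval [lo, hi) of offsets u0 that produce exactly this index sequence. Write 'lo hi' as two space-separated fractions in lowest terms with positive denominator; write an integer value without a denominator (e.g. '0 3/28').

6/161 12/161

C = [4/23, 5/23, 13/23, 13/23, 14/23, 15/23, 1]
j=0 picked index 0: u0 ∈ [0, 4/23)
j=1 picked index 1: u0 ∈ [5/161, 12/161)
j=2 picked index 2: u0 ∈ [-11/161, 45/161)
j=3 picked index 2: u0 ∈ [-34/161, 22/161)
j=4 picked index 5: u0 ∈ [6/161, 13/161)
j=5 picked index 6: u0 ∈ [-10/161, 2/7)
j=6 picked index 6: u0 ∈ [-33/161, 1/7)
intersection: [6/161, 12/161)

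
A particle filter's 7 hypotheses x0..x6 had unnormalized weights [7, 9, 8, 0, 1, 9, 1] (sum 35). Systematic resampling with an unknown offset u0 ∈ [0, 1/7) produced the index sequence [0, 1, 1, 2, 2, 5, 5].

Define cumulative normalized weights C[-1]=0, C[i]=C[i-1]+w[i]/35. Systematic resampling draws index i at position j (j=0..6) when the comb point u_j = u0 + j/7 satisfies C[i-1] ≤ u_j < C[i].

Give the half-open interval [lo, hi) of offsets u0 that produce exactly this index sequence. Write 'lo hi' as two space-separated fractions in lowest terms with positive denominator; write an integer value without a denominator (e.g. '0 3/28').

C = [1/5, 16/35, 24/35, 24/35, 5/7, 34/35, 1]
j=0 picked index 0: u0 ∈ [0, 1/5)
j=1 picked index 1: u0 ∈ [2/35, 11/35)
j=2 picked index 1: u0 ∈ [-3/35, 6/35)
j=3 picked index 2: u0 ∈ [1/35, 9/35)
j=4 picked index 2: u0 ∈ [-4/35, 4/35)
j=5 picked index 5: u0 ∈ [0, 9/35)
j=6 picked index 5: u0 ∈ [-1/7, 4/35)
intersection: [2/35, 4/35)

2/35 4/35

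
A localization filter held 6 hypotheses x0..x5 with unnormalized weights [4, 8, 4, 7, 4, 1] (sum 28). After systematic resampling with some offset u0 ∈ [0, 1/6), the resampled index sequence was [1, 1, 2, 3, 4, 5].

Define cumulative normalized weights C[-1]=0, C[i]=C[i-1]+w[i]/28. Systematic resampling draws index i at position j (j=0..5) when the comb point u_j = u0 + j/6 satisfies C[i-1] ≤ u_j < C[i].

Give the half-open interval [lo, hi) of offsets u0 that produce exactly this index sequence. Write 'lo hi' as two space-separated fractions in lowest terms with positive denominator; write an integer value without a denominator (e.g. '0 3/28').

C = [1/7, 3/7, 4/7, 23/28, 27/28, 1]
j=0 picked index 1: u0 ∈ [1/7, 3/7)
j=1 picked index 1: u0 ∈ [-1/42, 11/42)
j=2 picked index 2: u0 ∈ [2/21, 5/21)
j=3 picked index 3: u0 ∈ [1/14, 9/28)
j=4 picked index 4: u0 ∈ [13/84, 25/84)
j=5 picked index 5: u0 ∈ [11/84, 1/6)
intersection: [13/84, 1/6)

13/84 1/6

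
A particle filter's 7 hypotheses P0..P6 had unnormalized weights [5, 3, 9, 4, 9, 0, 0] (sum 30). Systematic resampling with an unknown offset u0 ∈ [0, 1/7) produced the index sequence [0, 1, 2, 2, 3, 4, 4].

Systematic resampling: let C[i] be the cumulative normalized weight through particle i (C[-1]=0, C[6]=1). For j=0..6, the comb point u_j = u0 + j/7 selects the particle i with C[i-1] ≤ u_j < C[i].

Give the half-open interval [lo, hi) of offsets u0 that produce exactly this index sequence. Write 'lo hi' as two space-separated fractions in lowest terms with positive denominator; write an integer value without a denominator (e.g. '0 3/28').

1/42 13/105

C = [1/6, 4/15, 17/30, 7/10, 1, 1, 1]
j=0 picked index 0: u0 ∈ [0, 1/6)
j=1 picked index 1: u0 ∈ [1/42, 13/105)
j=2 picked index 2: u0 ∈ [-2/105, 59/210)
j=3 picked index 2: u0 ∈ [-17/105, 29/210)
j=4 picked index 3: u0 ∈ [-1/210, 9/70)
j=5 picked index 4: u0 ∈ [-1/70, 2/7)
j=6 picked index 4: u0 ∈ [-11/70, 1/7)
intersection: [1/42, 13/105)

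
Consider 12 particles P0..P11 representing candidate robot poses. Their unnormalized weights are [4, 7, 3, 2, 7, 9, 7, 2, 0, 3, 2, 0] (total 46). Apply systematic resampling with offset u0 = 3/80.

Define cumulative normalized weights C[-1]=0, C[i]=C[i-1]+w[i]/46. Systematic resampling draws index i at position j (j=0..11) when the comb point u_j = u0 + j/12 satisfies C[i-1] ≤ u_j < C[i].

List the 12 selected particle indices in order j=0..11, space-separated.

0 1 1 2 4 4 5 5 6 6 7 9

C = [2/23, 11/46, 7/23, 8/23, 1/2, 16/23, 39/46, 41/46, 41/46, 22/23, 1, 1]
j=0: u_0=3/80 ∈ [0, 2/23) → index 0
j=1: u_1=29/240 ∈ [2/23, 11/46) → index 1
j=2: u_2=49/240 ∈ [2/23, 11/46) → index 1
j=3: u_3=23/80 ∈ [11/46, 7/23) → index 2
j=4: u_4=89/240 ∈ [8/23, 1/2) → index 4
j=5: u_5=109/240 ∈ [8/23, 1/2) → index 4
j=6: u_6=43/80 ∈ [1/2, 16/23) → index 5
j=7: u_7=149/240 ∈ [1/2, 16/23) → index 5
j=8: u_8=169/240 ∈ [16/23, 39/46) → index 6
j=9: u_9=63/80 ∈ [16/23, 39/46) → index 6
j=10: u_10=209/240 ∈ [39/46, 41/46) → index 7
j=11: u_11=229/240 ∈ [41/46, 22/23) → index 9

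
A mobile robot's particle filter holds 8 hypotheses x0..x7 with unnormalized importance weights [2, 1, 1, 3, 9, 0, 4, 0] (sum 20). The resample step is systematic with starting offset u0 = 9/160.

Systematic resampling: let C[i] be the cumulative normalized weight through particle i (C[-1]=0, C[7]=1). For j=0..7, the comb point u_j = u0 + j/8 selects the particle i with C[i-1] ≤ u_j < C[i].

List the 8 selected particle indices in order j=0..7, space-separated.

C = [1/10, 3/20, 1/5, 7/20, 4/5, 4/5, 1, 1]
j=0: u_0=9/160 ∈ [0, 1/10) → index 0
j=1: u_1=29/160 ∈ [3/20, 1/5) → index 2
j=2: u_2=49/160 ∈ [1/5, 7/20) → index 3
j=3: u_3=69/160 ∈ [7/20, 4/5) → index 4
j=4: u_4=89/160 ∈ [7/20, 4/5) → index 4
j=5: u_5=109/160 ∈ [7/20, 4/5) → index 4
j=6: u_6=129/160 ∈ [4/5, 1) → index 6
j=7: u_7=149/160 ∈ [4/5, 1) → index 6

0 2 3 4 4 4 6 6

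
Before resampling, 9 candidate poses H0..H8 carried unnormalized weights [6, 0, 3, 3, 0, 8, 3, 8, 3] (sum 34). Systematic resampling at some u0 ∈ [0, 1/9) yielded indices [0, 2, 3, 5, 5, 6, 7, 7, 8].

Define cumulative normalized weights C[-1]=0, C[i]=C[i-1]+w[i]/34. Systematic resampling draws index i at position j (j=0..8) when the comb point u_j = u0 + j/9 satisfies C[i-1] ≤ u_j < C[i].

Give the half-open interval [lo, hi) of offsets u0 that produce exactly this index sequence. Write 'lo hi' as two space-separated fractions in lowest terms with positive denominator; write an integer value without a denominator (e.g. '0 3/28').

10/153 1/9

C = [3/17, 3/17, 9/34, 6/17, 6/17, 10/17, 23/34, 31/34, 1]
j=0 picked index 0: u0 ∈ [0, 3/17)
j=1 picked index 2: u0 ∈ [10/153, 47/306)
j=2 picked index 3: u0 ∈ [13/306, 20/153)
j=3 picked index 5: u0 ∈ [1/51, 13/51)
j=4 picked index 5: u0 ∈ [-14/153, 22/153)
j=5 picked index 6: u0 ∈ [5/153, 37/306)
j=6 picked index 7: u0 ∈ [1/102, 25/102)
j=7 picked index 7: u0 ∈ [-31/306, 41/306)
j=8 picked index 8: u0 ∈ [7/306, 1/9)
intersection: [10/153, 1/9)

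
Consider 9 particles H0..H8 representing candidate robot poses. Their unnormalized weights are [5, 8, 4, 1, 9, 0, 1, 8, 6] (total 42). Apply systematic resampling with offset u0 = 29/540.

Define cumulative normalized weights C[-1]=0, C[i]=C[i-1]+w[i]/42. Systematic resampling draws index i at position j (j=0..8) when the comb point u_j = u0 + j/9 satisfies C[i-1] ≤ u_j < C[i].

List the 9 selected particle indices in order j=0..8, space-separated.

0 1 1 2 4 4 7 7 8

C = [5/42, 13/42, 17/42, 3/7, 9/14, 9/14, 2/3, 6/7, 1]
j=0: u_0=29/540 ∈ [0, 5/42) → index 0
j=1: u_1=89/540 ∈ [5/42, 13/42) → index 1
j=2: u_2=149/540 ∈ [5/42, 13/42) → index 1
j=3: u_3=209/540 ∈ [13/42, 17/42) → index 2
j=4: u_4=269/540 ∈ [3/7, 9/14) → index 4
j=5: u_5=329/540 ∈ [3/7, 9/14) → index 4
j=6: u_6=389/540 ∈ [2/3, 6/7) → index 7
j=7: u_7=449/540 ∈ [2/3, 6/7) → index 7
j=8: u_8=509/540 ∈ [6/7, 1) → index 8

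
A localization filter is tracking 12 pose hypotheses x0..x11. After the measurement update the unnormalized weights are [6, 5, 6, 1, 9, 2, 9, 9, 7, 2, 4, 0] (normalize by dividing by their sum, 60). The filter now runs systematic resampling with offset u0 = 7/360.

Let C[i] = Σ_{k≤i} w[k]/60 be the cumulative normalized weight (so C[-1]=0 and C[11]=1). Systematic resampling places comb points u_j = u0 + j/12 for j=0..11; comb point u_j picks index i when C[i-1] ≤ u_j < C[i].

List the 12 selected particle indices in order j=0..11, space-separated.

C = [1/10, 11/60, 17/60, 3/10, 9/20, 29/60, 19/30, 47/60, 9/10, 14/15, 1, 1]
j=0: u_0=7/360 ∈ [0, 1/10) → index 0
j=1: u_1=37/360 ∈ [1/10, 11/60) → index 1
j=2: u_2=67/360 ∈ [11/60, 17/60) → index 2
j=3: u_3=97/360 ∈ [11/60, 17/60) → index 2
j=4: u_4=127/360 ∈ [3/10, 9/20) → index 4
j=5: u_5=157/360 ∈ [3/10, 9/20) → index 4
j=6: u_6=187/360 ∈ [29/60, 19/30) → index 6
j=7: u_7=217/360 ∈ [29/60, 19/30) → index 6
j=8: u_8=247/360 ∈ [19/30, 47/60) → index 7
j=9: u_9=277/360 ∈ [19/30, 47/60) → index 7
j=10: u_10=307/360 ∈ [47/60, 9/10) → index 8
j=11: u_11=337/360 ∈ [14/15, 1) → index 10

0 1 2 2 4 4 6 6 7 7 8 10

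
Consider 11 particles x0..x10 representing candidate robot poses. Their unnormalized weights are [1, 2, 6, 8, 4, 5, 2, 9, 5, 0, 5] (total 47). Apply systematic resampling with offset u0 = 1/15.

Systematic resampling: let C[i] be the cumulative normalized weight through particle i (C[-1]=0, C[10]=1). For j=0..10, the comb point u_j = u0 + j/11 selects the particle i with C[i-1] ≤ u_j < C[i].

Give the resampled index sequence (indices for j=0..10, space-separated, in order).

2 2 3 3 4 5 7 7 8 8 10

C = [1/47, 3/47, 9/47, 17/47, 21/47, 26/47, 28/47, 37/47, 42/47, 42/47, 1]
j=0: u_0=1/15 ∈ [3/47, 9/47) → index 2
j=1: u_1=26/165 ∈ [3/47, 9/47) → index 2
j=2: u_2=41/165 ∈ [9/47, 17/47) → index 3
j=3: u_3=56/165 ∈ [9/47, 17/47) → index 3
j=4: u_4=71/165 ∈ [17/47, 21/47) → index 4
j=5: u_5=86/165 ∈ [21/47, 26/47) → index 5
j=6: u_6=101/165 ∈ [28/47, 37/47) → index 7
j=7: u_7=116/165 ∈ [28/47, 37/47) → index 7
j=8: u_8=131/165 ∈ [37/47, 42/47) → index 8
j=9: u_9=146/165 ∈ [37/47, 42/47) → index 8
j=10: u_10=161/165 ∈ [42/47, 1) → index 10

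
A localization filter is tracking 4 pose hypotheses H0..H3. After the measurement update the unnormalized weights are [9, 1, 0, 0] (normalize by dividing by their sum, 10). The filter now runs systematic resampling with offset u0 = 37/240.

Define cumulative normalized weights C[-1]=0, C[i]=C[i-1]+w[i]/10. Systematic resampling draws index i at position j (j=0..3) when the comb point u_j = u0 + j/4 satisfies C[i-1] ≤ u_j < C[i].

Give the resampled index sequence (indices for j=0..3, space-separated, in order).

0 0 0 1

C = [9/10, 1, 1, 1]
j=0: u_0=37/240 ∈ [0, 9/10) → index 0
j=1: u_1=97/240 ∈ [0, 9/10) → index 0
j=2: u_2=157/240 ∈ [0, 9/10) → index 0
j=3: u_3=217/240 ∈ [9/10, 1) → index 1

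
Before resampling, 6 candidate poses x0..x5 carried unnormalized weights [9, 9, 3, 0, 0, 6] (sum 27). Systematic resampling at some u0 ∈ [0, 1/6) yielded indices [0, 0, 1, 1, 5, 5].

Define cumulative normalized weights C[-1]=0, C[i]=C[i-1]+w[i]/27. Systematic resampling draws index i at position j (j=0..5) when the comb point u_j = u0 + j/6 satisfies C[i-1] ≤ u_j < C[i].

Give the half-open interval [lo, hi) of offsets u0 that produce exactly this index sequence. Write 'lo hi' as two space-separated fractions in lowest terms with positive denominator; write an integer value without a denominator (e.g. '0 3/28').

1/9 1/6

C = [1/3, 2/3, 7/9, 7/9, 7/9, 1]
j=0 picked index 0: u0 ∈ [0, 1/3)
j=1 picked index 0: u0 ∈ [-1/6, 1/6)
j=2 picked index 1: u0 ∈ [0, 1/3)
j=3 picked index 1: u0 ∈ [-1/6, 1/6)
j=4 picked index 5: u0 ∈ [1/9, 1/3)
j=5 picked index 5: u0 ∈ [-1/18, 1/6)
intersection: [1/9, 1/6)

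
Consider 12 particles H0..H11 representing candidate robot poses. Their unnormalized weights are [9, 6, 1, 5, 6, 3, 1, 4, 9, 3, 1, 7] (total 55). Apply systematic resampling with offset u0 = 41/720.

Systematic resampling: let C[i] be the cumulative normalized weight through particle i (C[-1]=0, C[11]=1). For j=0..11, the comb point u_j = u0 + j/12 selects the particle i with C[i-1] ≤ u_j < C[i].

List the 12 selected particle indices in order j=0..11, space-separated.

C = [9/55, 3/11, 16/55, 21/55, 27/55, 6/11, 31/55, 7/11, 4/5, 47/55, 48/55, 1]
j=0: u_0=41/720 ∈ [0, 9/55) → index 0
j=1: u_1=101/720 ∈ [0, 9/55) → index 0
j=2: u_2=161/720 ∈ [9/55, 3/11) → index 1
j=3: u_3=221/720 ∈ [16/55, 21/55) → index 3
j=4: u_4=281/720 ∈ [21/55, 27/55) → index 4
j=5: u_5=341/720 ∈ [21/55, 27/55) → index 4
j=6: u_6=401/720 ∈ [6/11, 31/55) → index 6
j=7: u_7=461/720 ∈ [7/11, 4/5) → index 8
j=8: u_8=521/720 ∈ [7/11, 4/5) → index 8
j=9: u_9=581/720 ∈ [4/5, 47/55) → index 9
j=10: u_10=641/720 ∈ [48/55, 1) → index 11
j=11: u_11=701/720 ∈ [48/55, 1) → index 11

0 0 1 3 4 4 6 8 8 9 11 11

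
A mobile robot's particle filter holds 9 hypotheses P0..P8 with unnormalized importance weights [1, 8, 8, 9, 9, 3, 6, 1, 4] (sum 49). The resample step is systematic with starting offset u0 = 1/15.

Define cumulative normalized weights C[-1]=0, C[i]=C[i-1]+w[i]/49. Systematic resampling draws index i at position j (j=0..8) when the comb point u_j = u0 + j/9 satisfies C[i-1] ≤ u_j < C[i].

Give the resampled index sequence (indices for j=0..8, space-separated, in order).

C = [1/49, 9/49, 17/49, 26/49, 5/7, 38/49, 44/49, 45/49, 1]
j=0: u_0=1/15 ∈ [1/49, 9/49) → index 1
j=1: u_1=8/45 ∈ [1/49, 9/49) → index 1
j=2: u_2=13/45 ∈ [9/49, 17/49) → index 2
j=3: u_3=2/5 ∈ [17/49, 26/49) → index 3
j=4: u_4=23/45 ∈ [17/49, 26/49) → index 3
j=5: u_5=28/45 ∈ [26/49, 5/7) → index 4
j=6: u_6=11/15 ∈ [5/7, 38/49) → index 5
j=7: u_7=38/45 ∈ [38/49, 44/49) → index 6
j=8: u_8=43/45 ∈ [45/49, 1) → index 8

1 1 2 3 3 4 5 6 8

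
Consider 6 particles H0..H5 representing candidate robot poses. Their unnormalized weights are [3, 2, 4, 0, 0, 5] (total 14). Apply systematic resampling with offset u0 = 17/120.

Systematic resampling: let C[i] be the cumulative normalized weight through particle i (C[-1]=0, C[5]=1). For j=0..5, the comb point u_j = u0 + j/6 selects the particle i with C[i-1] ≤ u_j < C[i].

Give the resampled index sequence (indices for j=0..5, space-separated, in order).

C = [3/14, 5/14, 9/14, 9/14, 9/14, 1]
j=0: u_0=17/120 ∈ [0, 3/14) → index 0
j=1: u_1=37/120 ∈ [3/14, 5/14) → index 1
j=2: u_2=19/40 ∈ [5/14, 9/14) → index 2
j=3: u_3=77/120 ∈ [5/14, 9/14) → index 2
j=4: u_4=97/120 ∈ [9/14, 1) → index 5
j=5: u_5=39/40 ∈ [9/14, 1) → index 5

0 1 2 2 5 5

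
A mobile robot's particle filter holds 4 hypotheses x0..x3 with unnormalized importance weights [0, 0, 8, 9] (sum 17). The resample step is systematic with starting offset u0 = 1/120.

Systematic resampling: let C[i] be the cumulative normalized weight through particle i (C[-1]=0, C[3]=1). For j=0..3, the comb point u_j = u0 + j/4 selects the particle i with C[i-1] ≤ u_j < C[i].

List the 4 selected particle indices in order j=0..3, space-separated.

2 2 3 3

C = [0, 0, 8/17, 1]
j=0: u_0=1/120 ∈ [0, 8/17) → index 2
j=1: u_1=31/120 ∈ [0, 8/17) → index 2
j=2: u_2=61/120 ∈ [8/17, 1) → index 3
j=3: u_3=91/120 ∈ [8/17, 1) → index 3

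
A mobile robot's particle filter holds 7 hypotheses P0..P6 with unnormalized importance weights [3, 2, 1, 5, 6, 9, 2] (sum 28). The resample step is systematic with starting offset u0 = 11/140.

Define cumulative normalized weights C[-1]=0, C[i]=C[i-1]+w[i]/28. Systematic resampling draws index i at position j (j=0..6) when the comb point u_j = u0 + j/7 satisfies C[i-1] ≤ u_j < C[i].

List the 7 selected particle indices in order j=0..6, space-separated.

C = [3/28, 5/28, 3/14, 11/28, 17/28, 13/14, 1]
j=0: u_0=11/140 ∈ [0, 3/28) → index 0
j=1: u_1=31/140 ∈ [3/14, 11/28) → index 3
j=2: u_2=51/140 ∈ [3/14, 11/28) → index 3
j=3: u_3=71/140 ∈ [11/28, 17/28) → index 4
j=4: u_4=13/20 ∈ [17/28, 13/14) → index 5
j=5: u_5=111/140 ∈ [17/28, 13/14) → index 5
j=6: u_6=131/140 ∈ [13/14, 1) → index 6

0 3 3 4 5 5 6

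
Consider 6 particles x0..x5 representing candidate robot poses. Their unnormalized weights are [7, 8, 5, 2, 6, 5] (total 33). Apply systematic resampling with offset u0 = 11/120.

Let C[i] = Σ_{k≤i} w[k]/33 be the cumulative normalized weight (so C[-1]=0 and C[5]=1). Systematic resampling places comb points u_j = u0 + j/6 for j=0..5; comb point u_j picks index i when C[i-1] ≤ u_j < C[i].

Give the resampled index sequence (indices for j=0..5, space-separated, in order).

C = [7/33, 5/11, 20/33, 2/3, 28/33, 1]
j=0: u_0=11/120 ∈ [0, 7/33) → index 0
j=1: u_1=31/120 ∈ [7/33, 5/11) → index 1
j=2: u_2=17/40 ∈ [7/33, 5/11) → index 1
j=3: u_3=71/120 ∈ [5/11, 20/33) → index 2
j=4: u_4=91/120 ∈ [2/3, 28/33) → index 4
j=5: u_5=37/40 ∈ [28/33, 1) → index 5

0 1 1 2 4 5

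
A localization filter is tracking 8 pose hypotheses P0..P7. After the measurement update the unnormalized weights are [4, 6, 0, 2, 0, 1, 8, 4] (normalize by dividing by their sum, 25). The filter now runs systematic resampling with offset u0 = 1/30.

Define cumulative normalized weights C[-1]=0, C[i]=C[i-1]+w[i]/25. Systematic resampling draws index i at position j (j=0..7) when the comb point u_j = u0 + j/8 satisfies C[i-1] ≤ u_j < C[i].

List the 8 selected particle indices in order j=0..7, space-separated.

C = [4/25, 2/5, 2/5, 12/25, 12/25, 13/25, 21/25, 1]
j=0: u_0=1/30 ∈ [0, 4/25) → index 0
j=1: u_1=19/120 ∈ [0, 4/25) → index 0
j=2: u_2=17/60 ∈ [4/25, 2/5) → index 1
j=3: u_3=49/120 ∈ [2/5, 12/25) → index 3
j=4: u_4=8/15 ∈ [13/25, 21/25) → index 6
j=5: u_5=79/120 ∈ [13/25, 21/25) → index 6
j=6: u_6=47/60 ∈ [13/25, 21/25) → index 6
j=7: u_7=109/120 ∈ [21/25, 1) → index 7

0 0 1 3 6 6 6 7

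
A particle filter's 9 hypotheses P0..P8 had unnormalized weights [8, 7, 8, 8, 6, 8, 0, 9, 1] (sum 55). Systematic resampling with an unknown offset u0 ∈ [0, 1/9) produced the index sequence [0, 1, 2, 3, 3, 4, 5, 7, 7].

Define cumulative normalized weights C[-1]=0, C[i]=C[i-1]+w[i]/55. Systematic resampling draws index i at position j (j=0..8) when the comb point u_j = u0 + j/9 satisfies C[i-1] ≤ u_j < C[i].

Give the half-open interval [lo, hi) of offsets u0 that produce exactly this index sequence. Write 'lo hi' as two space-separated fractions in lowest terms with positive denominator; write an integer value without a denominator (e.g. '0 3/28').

C = [8/55, 3/11, 23/55, 31/55, 37/55, 9/11, 9/11, 54/55, 1]
j=0 picked index 0: u0 ∈ [0, 8/55)
j=1 picked index 1: u0 ∈ [17/495, 16/99)
j=2 picked index 2: u0 ∈ [5/99, 97/495)
j=3 picked index 3: u0 ∈ [14/165, 38/165)
j=4 picked index 3: u0 ∈ [-13/495, 59/495)
j=5 picked index 4: u0 ∈ [4/495, 58/495)
j=6 picked index 5: u0 ∈ [1/165, 5/33)
j=7 picked index 7: u0 ∈ [4/99, 101/495)
j=8 picked index 7: u0 ∈ [-7/99, 46/495)
intersection: [14/165, 46/495)

14/165 46/495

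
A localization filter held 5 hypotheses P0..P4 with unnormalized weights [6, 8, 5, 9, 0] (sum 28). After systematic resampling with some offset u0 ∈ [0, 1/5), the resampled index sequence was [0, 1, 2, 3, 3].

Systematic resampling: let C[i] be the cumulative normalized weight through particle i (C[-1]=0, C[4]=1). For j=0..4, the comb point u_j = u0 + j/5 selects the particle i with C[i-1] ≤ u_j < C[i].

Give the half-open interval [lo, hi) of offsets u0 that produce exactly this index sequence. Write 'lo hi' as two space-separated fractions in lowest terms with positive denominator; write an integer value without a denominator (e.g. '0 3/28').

C = [3/14, 1/2, 19/28, 1, 1]
j=0 picked index 0: u0 ∈ [0, 3/14)
j=1 picked index 1: u0 ∈ [1/70, 3/10)
j=2 picked index 2: u0 ∈ [1/10, 39/140)
j=3 picked index 3: u0 ∈ [11/140, 2/5)
j=4 picked index 3: u0 ∈ [-17/140, 1/5)
intersection: [1/10, 1/5)

1/10 1/5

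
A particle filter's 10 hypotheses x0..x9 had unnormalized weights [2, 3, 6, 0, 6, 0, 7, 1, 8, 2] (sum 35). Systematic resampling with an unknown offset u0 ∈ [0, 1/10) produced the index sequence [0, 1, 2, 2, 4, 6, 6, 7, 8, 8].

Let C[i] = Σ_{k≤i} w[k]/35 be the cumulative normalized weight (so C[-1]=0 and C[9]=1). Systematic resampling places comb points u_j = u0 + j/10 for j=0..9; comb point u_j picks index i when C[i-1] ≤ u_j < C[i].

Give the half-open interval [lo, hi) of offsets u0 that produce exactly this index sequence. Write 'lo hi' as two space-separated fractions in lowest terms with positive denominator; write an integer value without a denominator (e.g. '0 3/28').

0 1/70

C = [2/35, 1/7, 11/35, 11/35, 17/35, 17/35, 24/35, 5/7, 33/35, 1]
j=0 picked index 0: u0 ∈ [0, 2/35)
j=1 picked index 1: u0 ∈ [-3/70, 3/70)
j=2 picked index 2: u0 ∈ [-2/35, 4/35)
j=3 picked index 2: u0 ∈ [-11/70, 1/70)
j=4 picked index 4: u0 ∈ [-3/35, 3/35)
j=5 picked index 6: u0 ∈ [-1/70, 13/70)
j=6 picked index 6: u0 ∈ [-4/35, 3/35)
j=7 picked index 7: u0 ∈ [-1/70, 1/70)
j=8 picked index 8: u0 ∈ [-3/35, 1/7)
j=9 picked index 8: u0 ∈ [-13/70, 3/70)
intersection: [0, 1/70)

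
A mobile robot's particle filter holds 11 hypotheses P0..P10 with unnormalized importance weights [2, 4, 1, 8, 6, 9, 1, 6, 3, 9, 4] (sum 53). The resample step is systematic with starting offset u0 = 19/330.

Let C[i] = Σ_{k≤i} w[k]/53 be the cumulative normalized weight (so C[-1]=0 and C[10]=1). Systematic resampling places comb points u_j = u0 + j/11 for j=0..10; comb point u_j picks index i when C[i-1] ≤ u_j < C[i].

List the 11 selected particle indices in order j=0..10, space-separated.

1 3 3 4 5 5 7 7 9 9 10

C = [2/53, 6/53, 7/53, 15/53, 21/53, 30/53, 31/53, 37/53, 40/53, 49/53, 1]
j=0: u_0=19/330 ∈ [2/53, 6/53) → index 1
j=1: u_1=49/330 ∈ [7/53, 15/53) → index 3
j=2: u_2=79/330 ∈ [7/53, 15/53) → index 3
j=3: u_3=109/330 ∈ [15/53, 21/53) → index 4
j=4: u_4=139/330 ∈ [21/53, 30/53) → index 5
j=5: u_5=169/330 ∈ [21/53, 30/53) → index 5
j=6: u_6=199/330 ∈ [31/53, 37/53) → index 7
j=7: u_7=229/330 ∈ [31/53, 37/53) → index 7
j=8: u_8=259/330 ∈ [40/53, 49/53) → index 9
j=9: u_9=289/330 ∈ [40/53, 49/53) → index 9
j=10: u_10=29/30 ∈ [49/53, 1) → index 10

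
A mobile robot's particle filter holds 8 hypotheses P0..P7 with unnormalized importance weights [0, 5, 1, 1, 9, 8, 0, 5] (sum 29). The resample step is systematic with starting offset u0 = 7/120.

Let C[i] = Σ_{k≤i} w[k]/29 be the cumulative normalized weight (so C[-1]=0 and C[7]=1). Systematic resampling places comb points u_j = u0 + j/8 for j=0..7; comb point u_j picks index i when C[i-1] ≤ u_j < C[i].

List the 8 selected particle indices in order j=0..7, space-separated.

1 2 4 4 5 5 5 7

C = [0, 5/29, 6/29, 7/29, 16/29, 24/29, 24/29, 1]
j=0: u_0=7/120 ∈ [0, 5/29) → index 1
j=1: u_1=11/60 ∈ [5/29, 6/29) → index 2
j=2: u_2=37/120 ∈ [7/29, 16/29) → index 4
j=3: u_3=13/30 ∈ [7/29, 16/29) → index 4
j=4: u_4=67/120 ∈ [16/29, 24/29) → index 5
j=5: u_5=41/60 ∈ [16/29, 24/29) → index 5
j=6: u_6=97/120 ∈ [16/29, 24/29) → index 5
j=7: u_7=14/15 ∈ [24/29, 1) → index 7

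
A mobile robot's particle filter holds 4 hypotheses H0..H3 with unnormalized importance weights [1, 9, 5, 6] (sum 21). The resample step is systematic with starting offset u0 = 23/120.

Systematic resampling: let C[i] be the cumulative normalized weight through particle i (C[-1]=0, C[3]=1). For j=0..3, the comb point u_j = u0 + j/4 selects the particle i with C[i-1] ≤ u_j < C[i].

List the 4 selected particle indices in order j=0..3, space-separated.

C = [1/21, 10/21, 5/7, 1]
j=0: u_0=23/120 ∈ [1/21, 10/21) → index 1
j=1: u_1=53/120 ∈ [1/21, 10/21) → index 1
j=2: u_2=83/120 ∈ [10/21, 5/7) → index 2
j=3: u_3=113/120 ∈ [5/7, 1) → index 3

1 1 2 3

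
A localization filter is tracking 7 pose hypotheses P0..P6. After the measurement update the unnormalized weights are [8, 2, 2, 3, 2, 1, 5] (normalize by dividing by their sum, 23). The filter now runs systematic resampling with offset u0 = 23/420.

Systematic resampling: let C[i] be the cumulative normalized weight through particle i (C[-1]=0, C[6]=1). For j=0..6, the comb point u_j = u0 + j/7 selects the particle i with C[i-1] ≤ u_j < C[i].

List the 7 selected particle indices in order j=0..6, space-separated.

0 0 0 2 3 5 6

C = [8/23, 10/23, 12/23, 15/23, 17/23, 18/23, 1]
j=0: u_0=23/420 ∈ [0, 8/23) → index 0
j=1: u_1=83/420 ∈ [0, 8/23) → index 0
j=2: u_2=143/420 ∈ [0, 8/23) → index 0
j=3: u_3=29/60 ∈ [10/23, 12/23) → index 2
j=4: u_4=263/420 ∈ [12/23, 15/23) → index 3
j=5: u_5=323/420 ∈ [17/23, 18/23) → index 5
j=6: u_6=383/420 ∈ [18/23, 1) → index 6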